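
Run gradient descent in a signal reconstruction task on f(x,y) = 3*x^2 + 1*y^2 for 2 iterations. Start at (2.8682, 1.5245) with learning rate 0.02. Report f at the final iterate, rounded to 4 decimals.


Gradient descent on f(x,y) = 3*x^2 + 1*y^2.
Starting point: (2.8682, 1.5245), alpha = 0.02
Step 1: grad_x = 2*3*2.8682 = 17.2092, grad_y = 2*1*1.5245 = 3.049
  x_1 = 2.8682 - 0.02*17.2092 = 2.524
  y_1 = 1.5245 - 0.02*3.049 = 1.4635
Step 2: grad_x = 2*3*2.524 = 15.1441, grad_y = 2*1*1.4635 = 2.927
  x_2 = 2.524 - 0.02*15.1441 = 2.2211
  y_2 = 1.4635 - 0.02*2.927 = 1.405
f(2.2211, 1.405) = 3*2.2211^2 + 1*1.405^2 = 16.7743


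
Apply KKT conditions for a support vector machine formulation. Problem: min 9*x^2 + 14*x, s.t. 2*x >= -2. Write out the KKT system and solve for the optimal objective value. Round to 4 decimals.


Step 1: Try lambda = 0 (constraint inactive).
Stationarity: 2*9*x + 14 = 0
x* = -14/(2*9) = -7/9 = -0.7778 (rounded; the exact value -7/9 is used below)
Check constraint: 2*-0.7778 = -1.5556 >= -2 -- satisfied.
Step 2: Compute optimal value.
f(x*) = 9*(-7/9)^2 + 14*(-7/9) = -5.4444


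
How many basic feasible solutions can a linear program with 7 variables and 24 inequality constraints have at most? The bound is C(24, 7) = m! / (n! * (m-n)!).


Each vertex corresponds to some choice of n active constraints out of m, so the number of vertices is at most C(m, n) = m! / (n!(m-n)!).
m = 24, n = 7
Numerator: 24 * 23 * 22 * 21 * 20 * 19 * 18
Denominator: 7! = 5040
C(24, 7) = 346104


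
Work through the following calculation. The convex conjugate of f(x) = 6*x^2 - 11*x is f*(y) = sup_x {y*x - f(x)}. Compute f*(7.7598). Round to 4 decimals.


f*(y) = sup_x {y*x - a*x^2 - b*x} = sup_x {(y-b)*x - a*x^2}
FOC: (y - b) - 2a*x = 0 => x* = (y - b)/(2a)
x* = (7.7598 + 11)/(2*6) = 1.5633
f*(7.7598) = (y-b)^2/(4a) = (7.7598 + 11)^2/(4*6)
= 351.9301/24 = 14.6638


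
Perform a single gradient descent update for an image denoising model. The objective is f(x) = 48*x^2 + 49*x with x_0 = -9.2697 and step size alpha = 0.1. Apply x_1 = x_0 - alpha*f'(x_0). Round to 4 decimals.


We compute the gradient at x_0 and apply the update.
f'(x) = 96*x + 49
f'(-9.2697) = 96*-9.2697 + 49 = -840.8912
x_1 = -9.2697 - 0.1*-840.8912 = 74.8194


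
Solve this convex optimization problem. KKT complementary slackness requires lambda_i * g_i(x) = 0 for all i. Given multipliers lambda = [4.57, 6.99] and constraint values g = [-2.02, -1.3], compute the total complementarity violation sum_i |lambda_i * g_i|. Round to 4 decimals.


KKT complementary slackness check:
lambda_1 * g_1 = 4.57 * -2.02 = -9.2314
lambda_2 * g_2 = 6.99 * -1.3 = -9.087
Total violation = 9.2314 + 9.087 = 18.3184


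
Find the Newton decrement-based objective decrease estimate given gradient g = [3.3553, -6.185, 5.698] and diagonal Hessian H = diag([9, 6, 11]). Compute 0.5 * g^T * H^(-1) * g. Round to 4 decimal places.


Step 1: H is diagonal, so H^(-1) * g = [0.3728, -1.0308, 0.518].
Step 2: g^T H^(-1) g = sum_i g_i^2 / H_ii
  = (3.3553)^2/9 + (-6.185)^2/6 + (5.698)^2/11
  = 1.2509 + 6.3757 + 2.9516 = 10.5782
Step 3: Objective decrease = 0.5 * g^T H^(-1) g = 5.2891


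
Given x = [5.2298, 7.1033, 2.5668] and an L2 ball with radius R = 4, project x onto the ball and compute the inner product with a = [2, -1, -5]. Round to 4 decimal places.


Step 1: Compute ||x|| (intermediates to 6 decimals).
||x|| = sqrt(5.2298^2 + 7.1033^2 + 2.5668^2) = 9.186737
Step 2: Project.
Since ||x|| > R, scale = R/||x|| = 4/9.186737 = 0.43541, proj(x) = scale * x
proj(x) = [2.277107, 3.092848, 1.11761]
Step 3: Dot product.
a^T * proj(x) = 2*2.277107 - 1*3.092848 - 5*1.11761 = -4.1267


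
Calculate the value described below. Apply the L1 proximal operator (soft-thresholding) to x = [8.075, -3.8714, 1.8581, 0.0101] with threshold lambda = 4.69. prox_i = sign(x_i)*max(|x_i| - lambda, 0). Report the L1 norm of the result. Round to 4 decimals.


Soft-thresholding with lambda = 4.69:
prox(8.075) = sign(8.075)*max(|8.075| - 4.69, 0) = 3.385
prox(-3.8714) = sign(-3.8714)*max(|-3.8714| - 4.69, 0) = 0.0
prox(1.8581) = sign(1.8581)*max(|1.8581| - 4.69, 0) = 0.0
prox(0.0101) = sign(0.0101)*max(|0.0101| - 4.69, 0) = 0.0
prox(x) = [3.385, 0.0, 0.0, 0.0]
||prox(x)||_1 = 3.385 + 0.0 + 0.0 + 0.0 = 3.385


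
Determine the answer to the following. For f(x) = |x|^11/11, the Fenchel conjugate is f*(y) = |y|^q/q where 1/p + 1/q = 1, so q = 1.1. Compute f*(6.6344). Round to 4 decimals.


The conjugate exponent q satisfies 1/p + 1/q = 1.
p = 11, so q = 11/(11 - 1) = 1.1
|y|^q = 6.6344^1.1 = 8.0164
f*(6.6344) = 8.0164 / 1.1 = 7.2877


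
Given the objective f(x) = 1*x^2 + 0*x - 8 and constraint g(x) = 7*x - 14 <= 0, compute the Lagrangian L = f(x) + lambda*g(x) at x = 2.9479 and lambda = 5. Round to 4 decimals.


Step 1: Evaluate f(x).
f(2.9479) = 1*2.9479^2 + 0*2.9479 - 8 = 0.6901
Step 2: Evaluate g(x).
g(2.9479) = 7*2.9479 - 14 = 6.6353
Step 3: Compute Lagrangian.
L = 0.6901 + 5*6.6353 = 33.8666


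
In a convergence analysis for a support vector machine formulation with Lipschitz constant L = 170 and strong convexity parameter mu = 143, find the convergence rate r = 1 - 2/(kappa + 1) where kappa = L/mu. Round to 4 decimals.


Step 1: Compute the condition number.
kappa = L/mu = 170/143 = 1.1888
Step 2: Compute the convergence rate.
r = 1 - 2/(kappa + 1) = 1 - 2*mu/(L + mu) = (L - mu)/(L + mu) = 27/313 = 0.0863


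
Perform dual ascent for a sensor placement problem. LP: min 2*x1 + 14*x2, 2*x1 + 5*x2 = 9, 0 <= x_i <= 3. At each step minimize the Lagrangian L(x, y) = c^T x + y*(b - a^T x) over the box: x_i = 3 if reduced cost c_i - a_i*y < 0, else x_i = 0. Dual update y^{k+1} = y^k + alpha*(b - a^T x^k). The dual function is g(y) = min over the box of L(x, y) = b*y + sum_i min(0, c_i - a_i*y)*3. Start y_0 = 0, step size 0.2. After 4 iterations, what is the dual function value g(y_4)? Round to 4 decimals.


Dual ascent for LP: min 2*x1 + 14*x2, 2*x1 + 5*x2 = 9, 0 <= x_i <= 3
Step 1: y^k = 0.0, reduced costs: (2.0, 14.0)
  x^k = (0.0, 0.0), subgradient = b - a^T x = 9.0
  y^{k+1} = 0.0 + 0.2*9.0 = 1.8
Step 2: y^k = 1.8, reduced costs: (-1.6, 5.0)
  x^k = (3.0, 0.0), subgradient = b - a^T x = 3.0
  y^{k+1} = 1.8 + 0.2*3.0 = 2.4
Step 3: y^k = 2.4, reduced costs: (-2.8, 2.0)
  x^k = (3.0, 0.0), subgradient = b - a^T x = 3.0
  y^{k+1} = 2.4 + 0.2*3.0 = 3.0
Step 4: y^k = 3.0, reduced costs: (-4.0, -1.0)
  x^k = (3.0, 3.0), subgradient = b - a^T x = -12.0
  y^{k+1} = 3.0 + 0.2*-12.0 = 0.6
Dual objective at y_4 = 0.6: reduced costs (0.8, 11.0), box minimizer x = (0.0, 0.0)
g(y_4) = b*y + (c1 - a1*y)*x1 + (c2 - a2*y)*x2 = 9*0.6 + 0.8*0.0 + 11.0*0.0 = 5.4 + 0.0 + 0.0 = 5.4


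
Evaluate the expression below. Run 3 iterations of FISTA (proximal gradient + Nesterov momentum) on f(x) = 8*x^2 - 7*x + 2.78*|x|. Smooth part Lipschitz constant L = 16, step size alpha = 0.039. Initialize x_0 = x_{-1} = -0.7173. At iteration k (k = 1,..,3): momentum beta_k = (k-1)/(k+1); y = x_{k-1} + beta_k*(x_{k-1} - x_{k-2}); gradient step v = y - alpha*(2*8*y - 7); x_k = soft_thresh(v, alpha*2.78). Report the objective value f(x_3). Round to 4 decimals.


FISTA on f(x) = 8*x^2 - 7*x + 2.78*|x|
L = 16, alpha = 0.039
Iteration 1: beta = 0.0, y = -0.7173 + 0.0*(-0.7173 + 0.7173) = -0.7173
  grad(y) = -18.4768, v = y - alpha*grad = 0.0033
  prox(v) = soft_thresh(0.0033, 0.1084) = 0.0
Iteration 2: beta = 0.3333, y = 0.0 + 0.3333*(0.0 + 0.7173) = 0.2391
  grad(y) = -3.1744, v = y - alpha*grad = 0.3629
  prox(v) = soft_thresh(0.3629, 0.1084) = 0.2545
Iteration 3: beta = 0.5, y = 0.2545 + 0.5*(0.2545 - 0.0) = 0.3817
  grad(y) = -0.8924, v = y - alpha*grad = 0.4165
  prox(v) = soft_thresh(0.4165, 0.1084) = 0.3081
f(x_3) = 8*0.3081^2 - 7*0.3081 + 2.78*|0.3081| = -0.5408


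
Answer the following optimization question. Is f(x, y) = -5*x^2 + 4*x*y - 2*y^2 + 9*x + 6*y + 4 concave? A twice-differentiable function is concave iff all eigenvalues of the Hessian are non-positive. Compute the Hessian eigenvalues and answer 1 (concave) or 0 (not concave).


The Hessian of f(x,y) = -5*x^2 + 4*x*y - 2*y^2 + 9*x + 6*y + 4 is:
H = [[-10, 4], [4, -4]]
Trace = -10 - 4 = -14
Determinant = -10*-4 - (4)^2 = 24
Discriminant = (-14)^2 - 4*24 = 100.0
Eigenvalues: lambda_1 = -12.0, lambda_2 = -2.0
The function is concave.

1


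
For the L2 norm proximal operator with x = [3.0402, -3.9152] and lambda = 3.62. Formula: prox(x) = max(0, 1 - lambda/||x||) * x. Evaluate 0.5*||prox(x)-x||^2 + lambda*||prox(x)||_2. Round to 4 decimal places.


Step 1: Compute ||x||.
||x|| = 4.957
Step 2: Compute scaling factor.
scale = max(0, 1 - 3.62/4.957) = 0.2697
Step 3: prox(x) = [0.82, -1.056]
||prox(x)|| = 1.337
Step 4: Proximal objective.
0.5*||prox-x||^2 = 6.5522
lambda*||prox|| = 4.8399
Total = 11.3921


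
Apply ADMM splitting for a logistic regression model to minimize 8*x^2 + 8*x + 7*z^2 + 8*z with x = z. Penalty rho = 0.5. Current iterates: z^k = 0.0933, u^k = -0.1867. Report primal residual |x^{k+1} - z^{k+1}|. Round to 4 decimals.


ADMM iteration with rho = 0.5, z^k = 0.0933, u^k = -0.1867
Step 1: x-update.
Minimize 8*x^2 + 8*x + (0.5/2)*(x - 0.0933 - 0.1867)^2
FOC: (2*8 + 0.5)*x = -8 + 0.5*(0.0933 + 0.1867)
x^{k+1} = -0.4764
Step 2: z-update.
Minimize 7*z^2 + 8*z + (0.5/2)*(-0.4764 - z - 0.1867)^2
FOC: (2*7 + 0.5)*z = -8 + 0.5*(-0.4764 - 0.1867)
z^{k+1} = -0.5746
Step 3: u-update.
u^{k+1} = -0.1867 - 0.4764 + 0.5746 = -0.0885
Step 4: Primal residual = |-0.4764 + 0.5746| = 0.0982


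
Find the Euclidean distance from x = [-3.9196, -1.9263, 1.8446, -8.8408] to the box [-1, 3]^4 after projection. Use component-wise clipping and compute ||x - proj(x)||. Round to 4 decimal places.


Project each component onto [-1, 3].
clip(-3.9196) = -1.0, clip(-1.9263) = -1.0, clip(1.8446) = 1.8446, clip(-8.8408) = -1.0
Projection = [-1.0, -1.0, 1.8446, -1.0]
Squared diffs: [8.5241, 0.858, 0.0, 61.4781]
Distance = sqrt(70.8602) = 8.4179


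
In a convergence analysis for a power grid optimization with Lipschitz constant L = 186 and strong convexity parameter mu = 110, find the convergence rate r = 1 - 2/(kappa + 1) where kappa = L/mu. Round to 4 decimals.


Step 1: Compute the condition number.
kappa = L/mu = 186/110 = 1.6909
Step 2: Compute the convergence rate.
r = 1 - 2/(kappa + 1) = 1 - 2*mu/(L + mu) = (L - mu)/(L + mu) = 76/296 = 0.2568


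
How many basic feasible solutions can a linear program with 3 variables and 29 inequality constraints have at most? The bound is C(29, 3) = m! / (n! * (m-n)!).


Each vertex corresponds to some choice of n active constraints out of m, so the number of vertices is at most C(m, n) = m! / (n!(m-n)!).
m = 29, n = 3
Numerator: 29 * 28 * 27
Denominator: 3! = 6
C(29, 3) = 3654


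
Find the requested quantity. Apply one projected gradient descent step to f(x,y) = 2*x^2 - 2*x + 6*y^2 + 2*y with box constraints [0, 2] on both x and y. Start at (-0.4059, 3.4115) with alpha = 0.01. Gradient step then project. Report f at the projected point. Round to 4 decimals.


Step 1: Compute gradient at (-0.4059, 3.4115).
grad_x = 2*2*-0.4059 - 2 = -3.6236
grad_y = 2*6*3.4115 + 2 = 42.938
Step 2: Gradient step.
x_raw = -0.4059 - 0.01*-3.6236 = -0.3697
y_raw = 3.4115 - 0.01*42.938 = 2.9821
Step 3: Project onto [0, 2].
x_proj = clip(-0.3697) = 0.0
y_proj = clip(2.9821) = 2.0
Step 4: Evaluate f.
f(0.0, 2.0) = 28.0


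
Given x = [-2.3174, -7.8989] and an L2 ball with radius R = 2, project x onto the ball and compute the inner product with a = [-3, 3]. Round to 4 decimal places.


Step 1: Compute ||x|| (intermediates to 6 decimals).
||x|| = sqrt((-2.3174)^2 + (-7.8989)^2) = 8.231826
Step 2: Project.
Since ||x|| > R, scale = R/||x|| = 2/8.231826 = 0.242959, proj(x) = scale * x
proj(x) = [-0.563033, -1.919109]
Step 3: Dot product.
a^T * proj(x) = -3*(-0.563033) + 3*(-1.919109) = -4.0682


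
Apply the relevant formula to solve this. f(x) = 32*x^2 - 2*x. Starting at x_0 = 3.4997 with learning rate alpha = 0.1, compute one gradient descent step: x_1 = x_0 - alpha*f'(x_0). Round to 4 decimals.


We compute the gradient at x_0 and apply the update.
f'(x) = 64*x - 2
f'(3.4997) = 64*3.4997 - 2 = 221.9808
x_1 = 3.4997 - 0.1*221.9808 = -18.6984


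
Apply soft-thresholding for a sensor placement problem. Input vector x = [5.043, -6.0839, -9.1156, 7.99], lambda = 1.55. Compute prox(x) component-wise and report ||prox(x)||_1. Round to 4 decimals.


Soft-thresholding with lambda = 1.55:
prox(5.043) = sign(5.043)*max(|5.043| - 1.55, 0) = 3.493
prox(-6.0839) = sign(-6.0839)*max(|-6.0839| - 1.55, 0) = -4.5339
prox(-9.1156) = sign(-9.1156)*max(|-9.1156| - 1.55, 0) = -7.5656
prox(7.99) = sign(7.99)*max(|7.99| - 1.55, 0) = 6.44
prox(x) = [3.493, -4.5339, -7.5656, 6.44]
||prox(x)||_1 = 3.493 + 4.5339 + 7.5656 + 6.44 = 22.0325


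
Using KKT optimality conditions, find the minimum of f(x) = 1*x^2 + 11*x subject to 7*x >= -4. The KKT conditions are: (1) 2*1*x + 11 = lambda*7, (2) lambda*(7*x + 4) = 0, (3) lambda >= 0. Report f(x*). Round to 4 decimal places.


Step 1: Try lambda = 0 (constraint inactive).
x_unc = -11/(2*1) = -5.5
Check: 7*-5.5 = -38.5 < -4 -- violated!
Step 2: Constraint must be active: 7*x = -4
x* = -4/7 = -0.5714 (rounded; the exact value -4/7 is used below)
lambda = (2*1*(-4/7) + 11)/7 = 1.4082
Step 3: Compute optimal value.
f(x*) = 1*(-4/7)^2 + 11*(-4/7) = -5.9592


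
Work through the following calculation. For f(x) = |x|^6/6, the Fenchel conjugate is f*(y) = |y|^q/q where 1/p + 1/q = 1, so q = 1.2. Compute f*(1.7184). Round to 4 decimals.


The conjugate exponent q satisfies 1/p + 1/q = 1.
p = 6, so q = 6/(6 - 1) = 1.2
|y|^q = 1.7184^1.2 = 1.9149
f*(1.7184) = 1.9149 / 1.2 = 1.5958


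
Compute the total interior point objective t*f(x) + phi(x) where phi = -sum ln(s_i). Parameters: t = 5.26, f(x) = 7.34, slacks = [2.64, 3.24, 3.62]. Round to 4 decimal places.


Step 1: Compute log-barrier.
ln values: [0.9708, 1.1756, 1.2865]
phi = -(0.9708 + 1.1756 + 1.2865) = -3.4328
Step 2: Compute augmented objective.
t*f(x) = 5.26*7.34 = 38.6084
Total = 38.6084 - 3.4328 = 35.1756


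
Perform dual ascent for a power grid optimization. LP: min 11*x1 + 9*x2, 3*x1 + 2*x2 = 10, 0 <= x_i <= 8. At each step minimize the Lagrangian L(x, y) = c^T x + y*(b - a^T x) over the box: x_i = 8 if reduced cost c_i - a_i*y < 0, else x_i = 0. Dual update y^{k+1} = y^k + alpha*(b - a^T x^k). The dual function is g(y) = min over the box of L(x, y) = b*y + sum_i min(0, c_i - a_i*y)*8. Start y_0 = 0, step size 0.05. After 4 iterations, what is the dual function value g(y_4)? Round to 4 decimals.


Dual ascent for LP: min 11*x1 + 9*x2, 3*x1 + 2*x2 = 10, 0 <= x_i <= 8
Step 1: y^k = 0.0, reduced costs: (11.0, 9.0)
  x^k = (0.0, 0.0), subgradient = b - a^T x = 10.0
  y^{k+1} = 0.0 + 0.05*10.0 = 0.5
Step 2: y^k = 0.5, reduced costs: (9.5, 8.0)
  x^k = (0.0, 0.0), subgradient = b - a^T x = 10.0
  y^{k+1} = 0.5 + 0.05*10.0 = 1.0
Step 3: y^k = 1.0, reduced costs: (8.0, 7.0)
  x^k = (0.0, 0.0), subgradient = b - a^T x = 10.0
  y^{k+1} = 1.0 + 0.05*10.0 = 1.5
Step 4: y^k = 1.5, reduced costs: (6.5, 6.0)
  x^k = (0.0, 0.0), subgradient = b - a^T x = 10.0
  y^{k+1} = 1.5 + 0.05*10.0 = 2.0
Dual objective at y_4 = 2.0: reduced costs (5.0, 5.0), box minimizer x = (0.0, 0.0)
g(y_4) = b*y + (c1 - a1*y)*x1 + (c2 - a2*y)*x2 = 10*2.0 + 5.0*0.0 + 5.0*0.0 = 20.0 + 0.0 + 0.0 = 20.0


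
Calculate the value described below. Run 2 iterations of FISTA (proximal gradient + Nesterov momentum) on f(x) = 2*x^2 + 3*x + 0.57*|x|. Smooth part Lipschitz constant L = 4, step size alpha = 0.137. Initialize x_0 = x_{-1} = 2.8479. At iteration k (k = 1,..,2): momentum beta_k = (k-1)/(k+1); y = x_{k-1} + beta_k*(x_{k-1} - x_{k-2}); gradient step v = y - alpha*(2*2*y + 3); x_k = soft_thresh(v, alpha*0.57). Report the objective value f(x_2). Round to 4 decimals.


FISTA on f(x) = 2*x^2 + 3*x + 0.57*|x|
L = 4, alpha = 0.137
Iteration 1: beta = 0.0, y = 2.8479 + 0.0*(2.8479 - 2.8479) = 2.8479
  grad(y) = 14.3916, v = y - alpha*grad = 0.8763
  prox(v) = soft_thresh(0.8763, 0.0781) = 0.7982
Iteration 2: beta = 0.3333, y = 0.7982 + 0.3333*(0.7982 - 2.8479) = 0.1149
  grad(y) = 3.4597, v = y - alpha*grad = -0.3591
  prox(v) = soft_thresh(-0.3591, 0.0781) = -0.281
f(x_2) = 2*(-0.281)^2 + 3*(-0.281) + 0.57*|-0.281| = -0.5249


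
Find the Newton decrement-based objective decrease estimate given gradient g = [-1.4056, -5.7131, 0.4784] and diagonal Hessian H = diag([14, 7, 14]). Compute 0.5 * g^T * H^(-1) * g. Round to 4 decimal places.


Step 1: H is diagonal, so H^(-1) * g = [-0.1004, -0.8162, 0.0342].
Step 2: g^T H^(-1) g = sum_i g_i^2 / H_ii
  = (-1.4056)^2/14 + (-5.7131)^2/7 + (0.4784)^2/14
  = 0.1411 + 4.6628 + 0.0163 = 4.8203
Step 3: Objective decrease = 0.5 * g^T H^(-1) g = 2.4101


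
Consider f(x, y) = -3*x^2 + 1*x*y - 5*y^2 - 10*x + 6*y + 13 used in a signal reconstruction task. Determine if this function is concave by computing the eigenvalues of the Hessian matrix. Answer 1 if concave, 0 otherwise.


The Hessian of f(x,y) = -3*x^2 + 1*x*y - 5*y^2 - 10*x + 6*y + 13 is:
H = [[-6, 1], [1, -10]]
Trace = -6 - 10 = -16
Determinant = -6*-10 - (1)^2 = 59
Discriminant = (-16)^2 - 4*59 = 20.0
Eigenvalues: lambda_1 = -10.2361, lambda_2 = -5.7639
The function is concave.

1


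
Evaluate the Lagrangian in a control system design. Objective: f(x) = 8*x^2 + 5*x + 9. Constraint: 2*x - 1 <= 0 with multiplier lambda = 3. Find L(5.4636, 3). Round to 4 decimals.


Step 1: Evaluate f(x).
f(5.4636) = 8*5.4636^2 + 5*5.4636 + 9 = 275.1254
Step 2: Evaluate g(x).
g(5.4636) = 2*5.4636 - 1 = 9.9272
Step 3: Compute Lagrangian.
L = 275.1254 + 3*9.9272 = 304.907


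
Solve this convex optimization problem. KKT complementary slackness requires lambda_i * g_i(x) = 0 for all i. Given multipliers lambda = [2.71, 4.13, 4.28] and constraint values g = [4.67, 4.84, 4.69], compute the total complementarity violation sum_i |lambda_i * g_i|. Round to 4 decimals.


KKT complementary slackness check:
lambda_1 * g_1 = 2.71 * 4.67 = 12.6557
lambda_2 * g_2 = 4.13 * 4.84 = 19.9892
lambda_3 * g_3 = 4.28 * 4.69 = 20.0732
Total violation = 12.6557 + 19.9892 + 20.0732 = 52.7181


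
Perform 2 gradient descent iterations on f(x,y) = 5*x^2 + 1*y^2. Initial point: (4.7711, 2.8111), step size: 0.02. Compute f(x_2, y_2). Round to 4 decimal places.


Gradient descent on f(x,y) = 5*x^2 + 1*y^2.
Starting point: (4.7711, 2.8111), alpha = 0.02
Step 1: grad_x = 2*5*4.7711 = 47.711, grad_y = 2*1*2.8111 = 5.6222
  x_1 = 4.7711 - 0.02*47.711 = 3.8169
  y_1 = 2.8111 - 0.02*5.6222 = 2.6987
Step 2: grad_x = 2*5*3.8169 = 38.1688, grad_y = 2*1*2.6987 = 5.3973
  x_2 = 3.8169 - 0.02*38.1688 = 3.0535
  y_2 = 2.6987 - 0.02*5.3973 = 2.5907
f(3.0535, 2.5907) = 5*3.0535^2 + 1*2.5907^2 = 53.3312


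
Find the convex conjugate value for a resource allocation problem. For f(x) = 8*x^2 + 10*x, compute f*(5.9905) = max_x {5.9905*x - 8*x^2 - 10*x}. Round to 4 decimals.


f*(y) = sup_x {y*x - a*x^2 - b*x} = sup_x {(y-b)*x - a*x^2}
FOC: (y - b) - 2a*x = 0 => x* = (y - b)/(2a)
x* = (5.9905 - 10)/(2*8) = -0.2506
f*(5.9905) = (y-b)^2/(4a) = (5.9905 - 10)^2/(4*8)
= 16.0761/32 = 0.5024


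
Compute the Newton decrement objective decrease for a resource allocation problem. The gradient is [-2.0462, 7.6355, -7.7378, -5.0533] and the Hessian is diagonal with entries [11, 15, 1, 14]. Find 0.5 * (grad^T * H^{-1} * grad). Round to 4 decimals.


Step 1: H is diagonal, so H^(-1) * g = [-0.186, 0.509, -7.7378, -0.361].
Step 2: g^T H^(-1) g = sum_i g_i^2 / H_ii
  = (-2.0462)^2/11 + (7.6355)^2/15 + (-7.7378)^2/1 + (-5.0533)^2/14
  = 0.3806 + 3.8867 + 59.8735 + 1.824 = 65.9649
Step 3: Objective decrease = 0.5 * g^T H^(-1) g = 32.9824


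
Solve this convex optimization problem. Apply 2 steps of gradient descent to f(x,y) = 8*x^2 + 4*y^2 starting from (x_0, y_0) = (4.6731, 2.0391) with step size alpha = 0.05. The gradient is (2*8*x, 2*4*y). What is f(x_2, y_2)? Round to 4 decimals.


Gradient descent on f(x,y) = 8*x^2 + 4*y^2.
Starting point: (4.6731, 2.0391), alpha = 0.05
Step 1: grad_x = 2*8*4.6731 = 74.7696, grad_y = 2*4*2.0391 = 16.3128
  x_1 = 4.6731 - 0.05*74.7696 = 0.9346
  y_1 = 2.0391 - 0.05*16.3128 = 1.2235
Step 2: grad_x = 2*8*0.9346 = 14.9539, grad_y = 2*4*1.2235 = 9.7877
  x_2 = 0.9346 - 0.05*14.9539 = 0.1869
  y_2 = 1.2235 - 0.05*9.7877 = 0.7341
f(0.1869, 0.7341) = 8*0.1869^2 + 4*0.7341^2 = 2.435


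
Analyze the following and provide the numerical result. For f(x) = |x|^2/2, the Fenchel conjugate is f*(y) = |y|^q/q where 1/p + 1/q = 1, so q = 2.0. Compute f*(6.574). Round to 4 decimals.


The conjugate exponent q satisfies 1/p + 1/q = 1.
p = 2, so q = 2/(2 - 1) = 2.0
|y|^q = 6.574^2.0 = 43.2175
f*(6.574) = 43.2175 / 2.0 = 21.6087


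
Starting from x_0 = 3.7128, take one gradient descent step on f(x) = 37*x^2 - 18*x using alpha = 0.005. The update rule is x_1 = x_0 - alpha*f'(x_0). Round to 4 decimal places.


We compute the gradient at x_0 and apply the update.
f'(x) = 74*x - 18
f'(3.7128) = 74*3.7128 - 18 = 256.7472
x_1 = 3.7128 - 0.005*256.7472 = 2.4291


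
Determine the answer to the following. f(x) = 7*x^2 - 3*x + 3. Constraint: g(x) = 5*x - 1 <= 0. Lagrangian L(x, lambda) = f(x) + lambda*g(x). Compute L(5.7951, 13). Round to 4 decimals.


Step 1: Evaluate f(x).
f(5.7951) = 7*5.7951^2 - 3*5.7951 + 3 = 220.697
Step 2: Evaluate g(x).
g(5.7951) = 5*5.7951 - 1 = 27.9755
Step 3: Compute Lagrangian.
L = 220.697 + 13*27.9755 = 584.3785


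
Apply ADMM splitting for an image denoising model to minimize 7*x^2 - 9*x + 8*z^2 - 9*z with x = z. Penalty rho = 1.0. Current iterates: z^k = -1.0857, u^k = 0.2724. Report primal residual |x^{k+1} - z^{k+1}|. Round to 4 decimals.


ADMM iteration with rho = 1.0, z^k = -1.0857, u^k = 0.2724
Step 1: x-update.
Minimize 7*x^2 - 9*x + (1.0/2)*(x + 1.0857 + 0.2724)^2
FOC: (2*7 + 1.0)*x = 9 + 1.0*(-1.0857 - 0.2724)
x^{k+1} = 0.5095
Step 2: z-update.
Minimize 8*z^2 - 9*z + (1.0/2)*(0.5095 - z + 0.2724)^2
FOC: (2*8 + 1.0)*z = 9 + 1.0*(0.5095 + 0.2724)
z^{k+1} = 0.5754
Step 3: u-update.
u^{k+1} = 0.2724 + 0.5095 - 0.5754 = 0.2065
Step 4: Primal residual = |0.5095 - 0.5754| = 0.0659


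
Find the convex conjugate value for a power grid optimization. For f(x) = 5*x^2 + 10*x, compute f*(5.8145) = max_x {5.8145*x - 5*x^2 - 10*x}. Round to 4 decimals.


f*(y) = sup_x {y*x - a*x^2 - b*x} = sup_x {(y-b)*x - a*x^2}
FOC: (y - b) - 2a*x = 0 => x* = (y - b)/(2a)
x* = (5.8145 - 10)/(2*5) = -0.4186
f*(5.8145) = (y-b)^2/(4a) = (5.8145 - 10)^2/(4*5)
= 17.5184/20 = 0.8759


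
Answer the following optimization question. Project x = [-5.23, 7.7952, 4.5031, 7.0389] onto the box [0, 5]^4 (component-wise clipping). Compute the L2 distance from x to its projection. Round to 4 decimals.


Project each component onto [0, 5].
clip(-5.23) = 0.0, clip(7.7952) = 5.0, clip(4.5031) = 4.5031, clip(7.0389) = 5.0
Projection = [0.0, 5.0, 4.5031, 5.0]
Squared diffs: [27.3529, 7.8131, 0.0, 4.1571]
Distance = sqrt(39.3231) = 6.2708


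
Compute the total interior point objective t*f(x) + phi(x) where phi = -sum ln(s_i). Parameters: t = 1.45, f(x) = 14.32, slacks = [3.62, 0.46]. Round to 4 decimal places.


Step 1: Compute log-barrier.
ln values: [1.2865, -0.7765]
phi = -(1.2865 - 0.7765) = -0.5099
Step 2: Compute augmented objective.
t*f(x) = 1.45*14.32 = 20.764
Total = 20.764 - 0.5099 = 20.2541


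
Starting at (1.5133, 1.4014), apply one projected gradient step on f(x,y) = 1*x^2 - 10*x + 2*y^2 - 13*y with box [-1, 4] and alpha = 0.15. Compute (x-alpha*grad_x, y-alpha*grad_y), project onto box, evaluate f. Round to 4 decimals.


Step 1: Compute gradient at (1.5133, 1.4014).
grad_x = 2*1*1.5133 - 10 = -6.9734
grad_y = 2*2*1.4014 - 13 = -7.3944
Step 2: Gradient step.
x_raw = 1.5133 - 0.15*-6.9734 = 2.5593
y_raw = 1.4014 - 0.15*-7.3944 = 2.5106
Step 3: Project onto [-1, 4].
x_proj = clip(2.5593) = 2.5593
y_proj = clip(2.5106) = 2.5106
Step 4: Evaluate f.
f(2.5593, 2.5106) = -39.0745


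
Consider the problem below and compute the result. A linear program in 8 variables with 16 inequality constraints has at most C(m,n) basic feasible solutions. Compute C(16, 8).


Each vertex corresponds to some choice of n active constraints out of m, so the number of vertices is at most C(m, n) = m! / (n!(m-n)!).
m = 16, n = 8
Numerator: 16 * 15 * 14 * 13 * 12 * 11 * 10 * 9
Denominator: 8! = 40320
C(16, 8) = 12870


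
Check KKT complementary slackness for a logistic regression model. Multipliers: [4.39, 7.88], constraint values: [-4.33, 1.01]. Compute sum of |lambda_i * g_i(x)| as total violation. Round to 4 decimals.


KKT complementary slackness check:
lambda_1 * g_1 = 4.39 * -4.33 = -19.0087
lambda_2 * g_2 = 7.88 * 1.01 = 7.9588
Total violation = 19.0087 + 7.9588 = 26.9675


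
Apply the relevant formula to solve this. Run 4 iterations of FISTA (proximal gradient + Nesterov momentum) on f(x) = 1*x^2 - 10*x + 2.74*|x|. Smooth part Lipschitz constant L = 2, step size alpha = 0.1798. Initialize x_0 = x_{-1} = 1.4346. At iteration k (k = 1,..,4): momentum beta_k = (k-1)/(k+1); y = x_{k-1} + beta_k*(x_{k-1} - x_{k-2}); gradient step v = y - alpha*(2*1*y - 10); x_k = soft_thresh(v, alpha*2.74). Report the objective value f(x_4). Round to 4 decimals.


FISTA on f(x) = 1*x^2 - 10*x + 2.74*|x|
L = 2, alpha = 0.1798
Iteration 1: beta = 0.0, y = 1.4346 + 0.0*(1.4346 - 1.4346) = 1.4346
  grad(y) = -7.1308, v = y - alpha*grad = 2.7167
  prox(v) = soft_thresh(2.7167, 0.4927) = 2.2241
Iteration 2: beta = 0.3333, y = 2.2241 + 0.3333*(2.2241 - 1.4346) = 2.4872
  grad(y) = -5.0256, v = y - alpha*grad = 3.3908
  prox(v) = soft_thresh(3.3908, 0.4927) = 2.8982
Iteration 3: beta = 0.5, y = 2.8982 + 0.5*(2.8982 - 2.2241) = 3.2352
  grad(y) = -3.5296, v = y - alpha*grad = 3.8698
  prox(v) = soft_thresh(3.8698, 0.4927) = 3.3772
Iteration 4: beta = 0.6, y = 3.3772 + 0.6*(3.3772 - 2.8982) = 3.6646
  grad(y) = -2.6708, v = y - alpha*grad = 4.1448
  prox(v) = soft_thresh(4.1448, 0.4927) = 3.6521
f(x_4) = 1*3.6521^2 - 10*3.6521 + 2.74*|3.6521| = -13.1764


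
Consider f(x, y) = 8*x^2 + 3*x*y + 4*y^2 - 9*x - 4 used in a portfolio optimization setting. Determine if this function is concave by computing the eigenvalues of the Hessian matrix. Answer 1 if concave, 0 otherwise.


The Hessian of f(x,y) = 8*x^2 + 3*x*y + 4*y^2 - 9*x - 4 is:
H = [[16, 3], [3, 8]]
Trace = 16 + 8 = 24
Determinant = 16*8 - (3)^2 = 119
Discriminant = (24)^2 - 4*119 = 100.0
Eigenvalues: lambda_1 = 7.0, lambda_2 = 17.0
The function is not concave.

0


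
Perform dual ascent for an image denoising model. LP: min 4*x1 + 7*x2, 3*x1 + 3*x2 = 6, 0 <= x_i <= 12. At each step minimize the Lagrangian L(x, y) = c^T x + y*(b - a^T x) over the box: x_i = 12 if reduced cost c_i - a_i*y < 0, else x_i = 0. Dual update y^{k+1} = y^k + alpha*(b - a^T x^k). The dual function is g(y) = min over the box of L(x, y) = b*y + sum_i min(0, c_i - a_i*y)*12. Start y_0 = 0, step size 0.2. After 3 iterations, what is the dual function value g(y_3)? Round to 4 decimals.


Dual ascent for LP: min 4*x1 + 7*x2, 3*x1 + 3*x2 = 6, 0 <= x_i <= 12
Step 1: y^k = 0.0, reduced costs: (4.0, 7.0)
  x^k = (0.0, 0.0), subgradient = b - a^T x = 6.0
  y^{k+1} = 0.0 + 0.2*6.0 = 1.2
Step 2: y^k = 1.2, reduced costs: (0.4, 3.4)
  x^k = (0.0, 0.0), subgradient = b - a^T x = 6.0
  y^{k+1} = 1.2 + 0.2*6.0 = 2.4
Step 3: y^k = 2.4, reduced costs: (-3.2, -0.2)
  x^k = (12.0, 12.0), subgradient = b - a^T x = -66.0
  y^{k+1} = 2.4 + 0.2*-66.0 = -10.8
Dual objective at y_3 = -10.8: reduced costs (36.4, 39.4), box minimizer x = (0.0, 0.0)
g(y_3) = b*y + (c1 - a1*y)*x1 + (c2 - a2*y)*x2 = 6*(-10.8) + 36.4*0.0 + 39.4*0.0 = -64.8 + 0.0 + 0.0 = -64.8


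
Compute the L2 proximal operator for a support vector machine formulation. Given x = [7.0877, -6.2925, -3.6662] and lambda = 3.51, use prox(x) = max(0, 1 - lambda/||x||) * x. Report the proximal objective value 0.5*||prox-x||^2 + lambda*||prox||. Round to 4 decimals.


Step 1: Compute ||x||.
||x|| = 10.1623
Step 2: Compute scaling factor.
scale = max(0, 1 - 3.51/10.1623) = 0.6546
Step 3: prox(x) = [4.6396, -4.1191, -2.3999]
||prox(x)|| = 6.6523
Step 4: Proximal objective.
0.5*||prox-x||^2 = 6.1601
lambda*||prox|| = 23.3496
Total = 29.5096


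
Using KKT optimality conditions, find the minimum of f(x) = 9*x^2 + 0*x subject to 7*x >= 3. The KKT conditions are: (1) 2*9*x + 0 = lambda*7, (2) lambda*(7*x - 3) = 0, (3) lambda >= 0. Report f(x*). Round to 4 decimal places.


Step 1: Try lambda = 0 (constraint inactive).
x_unc = 0/(2*9) = 0.0
Check: 7*0.0 = 0.0 < 3 -- violated!
Step 2: Constraint must be active: 7*x = 3
x* = 3/7 = 0.4286 (rounded; the exact value 3/7 is used below)
lambda = (2*9*(3/7) + 0)/7 = 1.102
Step 3: Compute optimal value.
f(x*) = 9*(3/7)^2 + 0*(3/7) = 1.6531


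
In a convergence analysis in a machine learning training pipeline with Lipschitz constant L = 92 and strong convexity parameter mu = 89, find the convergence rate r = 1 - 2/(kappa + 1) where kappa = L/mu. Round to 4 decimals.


Step 1: Compute the condition number.
kappa = L/mu = 92/89 = 1.0337
Step 2: Compute the convergence rate.
r = 1 - 2/(kappa + 1) = 1 - 2*mu/(L + mu) = (L - mu)/(L + mu) = 3/181 = 0.0166


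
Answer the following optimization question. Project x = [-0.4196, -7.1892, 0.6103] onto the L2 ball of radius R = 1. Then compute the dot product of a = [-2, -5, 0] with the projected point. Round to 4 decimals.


Step 1: Compute ||x|| (intermediates to 6 decimals).
||x|| = sqrt((-0.4196)^2 + (-7.1892)^2 + 0.6103^2) = 7.227249
Step 2: Project.
Since ||x|| > R, scale = R/||x|| = 1/7.227249 = 0.138365, proj(x) = scale * x
proj(x) = [-0.058058, -0.994734, 0.084444]
Step 3: Dot product.
a^T * proj(x) = -2*(-0.058058) - 5*(-0.994734) + 0*0.084444 = 5.0898


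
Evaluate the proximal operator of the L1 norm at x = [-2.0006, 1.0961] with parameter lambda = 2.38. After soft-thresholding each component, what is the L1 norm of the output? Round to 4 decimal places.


Soft-thresholding with lambda = 2.38:
prox(-2.0006) = sign(-2.0006)*max(|-2.0006| - 2.38, 0) = 0.0
prox(1.0961) = sign(1.0961)*max(|1.0961| - 2.38, 0) = 0.0
prox(x) = [0.0, 0.0]
||prox(x)||_1 = 0.0 + 0.0 = 0.0


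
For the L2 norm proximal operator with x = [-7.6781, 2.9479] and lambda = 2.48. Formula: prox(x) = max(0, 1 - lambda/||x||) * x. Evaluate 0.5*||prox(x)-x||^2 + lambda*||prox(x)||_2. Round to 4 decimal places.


Step 1: Compute ||x||.
||x|| = 8.2246
Step 2: Compute scaling factor.
scale = max(0, 1 - 2.48/8.2246) = 0.6985
Step 3: prox(x) = [-5.3629, 2.059]
||prox(x)|| = 5.7446
Step 4: Proximal objective.
0.5*||prox-x||^2 = 3.0752
lambda*||prox|| = 14.2466
Total = 17.3217


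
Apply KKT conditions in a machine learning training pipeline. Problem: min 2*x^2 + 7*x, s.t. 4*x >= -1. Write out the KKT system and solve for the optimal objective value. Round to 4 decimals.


Step 1: Try lambda = 0 (constraint inactive).
x_unc = -7/(2*2) = -1.75
Check: 4*-1.75 = -7.0 < -1 -- violated!
Step 2: Constraint must be active: 4*x = -1
x* = -1/4 = -0.25
lambda = (2*2*(-0.25) + 7)/4 = 1.5
Step 3: Compute optimal value.
f(x*) = 2*(-0.25)^2 + 7*(-0.25) = -1.625


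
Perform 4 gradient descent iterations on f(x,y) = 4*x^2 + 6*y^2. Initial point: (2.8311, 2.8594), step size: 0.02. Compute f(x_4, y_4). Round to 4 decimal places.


Gradient descent on f(x,y) = 4*x^2 + 6*y^2.
Starting point: (2.8311, 2.8594), alpha = 0.02
Step 1: grad_x = 2*4*2.8311 = 22.6488, grad_y = 2*6*2.8594 = 34.3128
  x_1 = 2.8311 - 0.02*22.6488 = 2.3781
  y_1 = 2.8594 - 0.02*34.3128 = 2.1731
Step 2: grad_x = 2*4*2.3781 = 19.025, grad_y = 2*6*2.1731 = 26.0777
  x_2 = 2.3781 - 0.02*19.025 = 1.9976
  y_2 = 2.1731 - 0.02*26.0777 = 1.6516
Step 3: grad_x = 2*4*1.9976 = 15.981, grad_y = 2*6*1.6516 = 19.8191
  x_3 = 1.9976 - 0.02*15.981 = 1.678
  y_3 = 1.6516 - 0.02*19.8191 = 1.2552
Step 4: grad_x = 2*4*1.678 = 13.424, grad_y = 2*6*1.2552 = 15.0625
  x_4 = 1.678 - 0.02*13.424 = 1.4095
  y_4 = 1.2552 - 0.02*15.0625 = 0.954
f(1.4095, 0.954) = 4*1.4095^2 + 6*0.954^2 = 13.4072


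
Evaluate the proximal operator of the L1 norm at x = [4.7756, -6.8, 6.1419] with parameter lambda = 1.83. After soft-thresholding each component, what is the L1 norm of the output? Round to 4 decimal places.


Soft-thresholding with lambda = 1.83:
prox(4.7756) = sign(4.7756)*max(|4.7756| - 1.83, 0) = 2.9456
prox(-6.8) = sign(-6.8)*max(|-6.8| - 1.83, 0) = -4.97
prox(6.1419) = sign(6.1419)*max(|6.1419| - 1.83, 0) = 4.3119
prox(x) = [2.9456, -4.97, 4.3119]
||prox(x)||_1 = 2.9456 + 4.97 + 4.3119 = 12.2275


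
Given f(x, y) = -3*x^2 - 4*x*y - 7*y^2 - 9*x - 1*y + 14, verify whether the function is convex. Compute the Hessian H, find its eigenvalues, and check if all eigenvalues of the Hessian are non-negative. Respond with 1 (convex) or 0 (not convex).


The Hessian of f(x,y) = -3*x^2 - 4*x*y - 7*y^2 - 9*x - 1*y + 14 is:
H = [[-6, -4], [-4, -14]]
Trace = -6 - 14 = -20
Determinant = -6*-14 - (-4)^2 = 68
Discriminant = (-20)^2 - 4*68 = 128.0
Eigenvalues: lambda_1 = -15.6569, lambda_2 = -4.3431
The function is not convex.

0


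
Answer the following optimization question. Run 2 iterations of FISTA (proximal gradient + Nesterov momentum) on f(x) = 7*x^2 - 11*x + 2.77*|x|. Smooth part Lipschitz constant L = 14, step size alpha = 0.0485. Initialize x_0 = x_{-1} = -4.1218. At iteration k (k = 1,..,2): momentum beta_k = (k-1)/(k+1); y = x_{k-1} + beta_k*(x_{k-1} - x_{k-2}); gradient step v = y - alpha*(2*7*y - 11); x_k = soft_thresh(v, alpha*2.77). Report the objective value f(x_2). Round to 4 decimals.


FISTA on f(x) = 7*x^2 - 11*x + 2.77*|x|
L = 14, alpha = 0.0485
Iteration 1: beta = 0.0, y = -4.1218 + 0.0*(-4.1218 + 4.1218) = -4.1218
  grad(y) = -68.7052, v = y - alpha*grad = -0.7896
  prox(v) = soft_thresh(-0.7896, 0.1343) = -0.6553
Iteration 2: beta = 0.3333, y = -0.6553 + 0.3333*(-0.6553 + 4.1218) = 0.5003
  grad(y) = -3.9963, v = y - alpha*grad = 0.6941
  prox(v) = soft_thresh(0.6941, 0.1343) = 0.5597
f(x_2) = 7*0.5597^2 - 11*0.5597 + 2.77*|0.5597| = -2.4135


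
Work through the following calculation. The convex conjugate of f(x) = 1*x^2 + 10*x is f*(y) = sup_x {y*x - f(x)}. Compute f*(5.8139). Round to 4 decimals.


f*(y) = sup_x {y*x - a*x^2 - b*x} = sup_x {(y-b)*x - a*x^2}
FOC: (y - b) - 2a*x = 0 => x* = (y - b)/(2a)
x* = (5.8139 - 10)/(2*1) = -2.0931
f*(5.8139) = (y-b)^2/(4a) = (5.8139 - 10)^2/(4*1)
= 17.5234/4 = 4.3809


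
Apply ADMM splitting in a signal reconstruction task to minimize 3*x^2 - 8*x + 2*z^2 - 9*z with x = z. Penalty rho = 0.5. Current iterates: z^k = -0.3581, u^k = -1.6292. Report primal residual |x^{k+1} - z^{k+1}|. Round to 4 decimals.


ADMM iteration with rho = 0.5, z^k = -0.3581, u^k = -1.6292
Step 1: x-update.
Minimize 3*x^2 - 8*x + (0.5/2)*(x + 0.3581 - 1.6292)^2
FOC: (2*3 + 0.5)*x = 8 + 0.5*(-0.3581 + 1.6292)
x^{k+1} = 1.3285
Step 2: z-update.
Minimize 2*z^2 - 9*z + (0.5/2)*(1.3285 - z - 1.6292)^2
FOC: (2*2 + 0.5)*z = 9 + 0.5*(1.3285 - 1.6292)
z^{k+1} = 1.9666
Step 3: u-update.
u^{k+1} = -1.6292 + 1.3285 - 1.9666 = -2.2672
Step 4: Primal residual = |1.3285 - 1.9666| = 0.638


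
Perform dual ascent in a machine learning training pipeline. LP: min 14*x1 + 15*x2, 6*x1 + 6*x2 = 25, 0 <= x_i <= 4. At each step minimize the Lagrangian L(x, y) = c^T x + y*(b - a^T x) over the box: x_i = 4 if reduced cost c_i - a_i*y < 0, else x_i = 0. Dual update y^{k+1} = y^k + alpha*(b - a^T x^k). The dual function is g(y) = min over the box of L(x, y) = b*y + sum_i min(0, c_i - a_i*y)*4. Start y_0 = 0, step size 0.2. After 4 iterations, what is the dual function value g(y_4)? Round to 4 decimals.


Dual ascent for LP: min 14*x1 + 15*x2, 6*x1 + 6*x2 = 25, 0 <= x_i <= 4
Step 1: y^k = 0.0, reduced costs: (14.0, 15.0)
  x^k = (0.0, 0.0), subgradient = b - a^T x = 25.0
  y^{k+1} = 0.0 + 0.2*25.0 = 5.0
Step 2: y^k = 5.0, reduced costs: (-16.0, -15.0)
  x^k = (4.0, 4.0), subgradient = b - a^T x = -23.0
  y^{k+1} = 5.0 + 0.2*-23.0 = 0.4
Step 3: y^k = 0.4, reduced costs: (11.6, 12.6)
  x^k = (0.0, 0.0), subgradient = b - a^T x = 25.0
  y^{k+1} = 0.4 + 0.2*25.0 = 5.4
Step 4: y^k = 5.4, reduced costs: (-18.4, -17.4)
  x^k = (4.0, 4.0), subgradient = b - a^T x = -23.0
  y^{k+1} = 5.4 + 0.2*-23.0 = 0.8
Dual objective at y_4 = 0.8: reduced costs (9.2, 10.2), box minimizer x = (0.0, 0.0)
g(y_4) = b*y + (c1 - a1*y)*x1 + (c2 - a2*y)*x2 = 25*0.8 + 9.2*0.0 + 10.2*0.0 = 20.0 + 0.0 + 0.0 = 20.0


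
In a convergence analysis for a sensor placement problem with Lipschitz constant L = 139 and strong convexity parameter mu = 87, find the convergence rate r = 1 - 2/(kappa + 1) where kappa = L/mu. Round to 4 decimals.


Step 1: Compute the condition number.
kappa = L/mu = 139/87 = 1.5977
Step 2: Compute the convergence rate.
r = 1 - 2/(kappa + 1) = 1 - 2*mu/(L + mu) = (L - mu)/(L + mu) = 52/226 = 0.2301


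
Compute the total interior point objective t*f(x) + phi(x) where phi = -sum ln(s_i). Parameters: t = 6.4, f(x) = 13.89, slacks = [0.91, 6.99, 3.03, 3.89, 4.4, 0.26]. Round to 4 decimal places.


Step 1: Compute log-barrier.
ln values: [-0.0943, 1.9445, 1.1086, 1.3584, 1.4816, -1.3471]
phi = -(-0.0943 + 1.9445 + 1.1086 + 1.3584 + 1.4816 - 1.3471) = -4.4517
Step 2: Compute augmented objective.
t*f(x) = 6.4*13.89 = 88.896
Total = 88.896 - 4.4517 = 84.4443


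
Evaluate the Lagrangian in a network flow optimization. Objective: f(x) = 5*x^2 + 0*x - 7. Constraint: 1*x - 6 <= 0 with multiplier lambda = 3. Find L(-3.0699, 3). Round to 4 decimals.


Step 1: Evaluate f(x).
f(-3.0699) = 5*(-3.0699)^2 + 0*(-3.0699) - 7 = 40.1214
Step 2: Evaluate g(x).
g(-3.0699) = 1*-3.0699 - 6 = -9.0699
Step 3: Compute Lagrangian.
L = 40.1214 + 3*-9.0699 = 12.9117


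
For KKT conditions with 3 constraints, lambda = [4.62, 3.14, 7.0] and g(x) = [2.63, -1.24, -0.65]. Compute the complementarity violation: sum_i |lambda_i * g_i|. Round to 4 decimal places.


KKT complementary slackness check:
lambda_1 * g_1 = 4.62 * 2.63 = 12.1506
lambda_2 * g_2 = 3.14 * -1.24 = -3.8936
lambda_3 * g_3 = 7.0 * -0.65 = -4.55
Total violation = 12.1506 + 3.8936 + 4.55 = 20.5942


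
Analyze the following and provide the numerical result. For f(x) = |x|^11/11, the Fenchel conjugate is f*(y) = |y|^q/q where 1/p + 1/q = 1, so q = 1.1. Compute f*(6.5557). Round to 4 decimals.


The conjugate exponent q satisfies 1/p + 1/q = 1.
p = 11, so q = 11/(11 - 1) = 1.1
|y|^q = 6.5557^1.1 = 7.9119
f*(6.5557) = 7.9119 / 1.1 = 7.1926


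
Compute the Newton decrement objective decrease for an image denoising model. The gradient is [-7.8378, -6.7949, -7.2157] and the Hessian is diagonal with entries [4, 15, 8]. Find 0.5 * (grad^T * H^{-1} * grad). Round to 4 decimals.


Step 1: H is diagonal, so H^(-1) * g = [-1.9595, -0.453, -0.902].
Step 2: g^T H^(-1) g = sum_i g_i^2 / H_ii
  = (-7.8378)^2/4 + (-6.7949)^2/15 + (-7.2157)^2/8
  = 15.3578 + 3.078 + 6.5083 = 24.9441
Step 3: Objective decrease = 0.5 * g^T H^(-1) g = 12.4721


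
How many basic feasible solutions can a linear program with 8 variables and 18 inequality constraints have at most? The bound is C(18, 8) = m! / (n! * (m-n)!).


Each vertex corresponds to some choice of n active constraints out of m, so the number of vertices is at most C(m, n) = m! / (n!(m-n)!).
m = 18, n = 8
Numerator: 18 * 17 * 16 * 15 * 14 * 13 * 12 * 11
Denominator: 8! = 40320
C(18, 8) = 43758


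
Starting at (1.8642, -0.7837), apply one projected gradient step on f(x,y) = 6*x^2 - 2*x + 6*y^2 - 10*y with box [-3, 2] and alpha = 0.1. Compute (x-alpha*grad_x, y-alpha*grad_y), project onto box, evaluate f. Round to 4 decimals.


Step 1: Compute gradient at (1.8642, -0.7837).
grad_x = 2*6*1.8642 - 2 = 20.3704
grad_y = 2*6*-0.7837 - 10 = -19.4044
Step 2: Gradient step.
x_raw = 1.8642 - 0.1*20.3704 = -0.1728
y_raw = -0.7837 - 0.1*-19.4044 = 1.1567
Step 3: Project onto [-3, 2].
x_proj = clip(-0.1728) = -0.1728
y_proj = clip(1.1567) = 1.1567
Step 4: Evaluate f.
f(-0.1728, 1.1567) = -3.0142


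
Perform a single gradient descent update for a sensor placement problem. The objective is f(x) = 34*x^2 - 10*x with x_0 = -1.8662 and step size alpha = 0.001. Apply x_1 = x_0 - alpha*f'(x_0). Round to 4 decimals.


We compute the gradient at x_0 and apply the update.
f'(x) = 68*x - 10
f'(-1.8662) = 68*-1.8662 - 10 = -136.9016
x_1 = -1.8662 - 0.001*-136.9016 = -1.7293
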